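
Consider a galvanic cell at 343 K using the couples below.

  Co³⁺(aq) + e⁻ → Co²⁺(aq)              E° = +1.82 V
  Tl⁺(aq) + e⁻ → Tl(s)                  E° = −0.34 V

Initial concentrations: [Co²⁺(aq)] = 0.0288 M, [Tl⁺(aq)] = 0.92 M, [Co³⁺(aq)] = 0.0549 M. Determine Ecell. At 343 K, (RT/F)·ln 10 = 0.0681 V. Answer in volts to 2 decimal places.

The Co³⁺/Co²⁺ couple has the more positive E°, so it is the cathode; Tl⁺/Tl is the anode.
E°cell = E°cat − E°an = +1.82 − (−0.34) = +2.16 V; n = 1.
For the overall reaction Co³⁺(aq) + Tl(s) → Co²⁺(aq) + Tl⁺(aq), Q = ([Co²⁺(aq)]·[Tl⁺(aq)]) / [Co³⁺(aq)] = 0.483, giving log Q = −0.316.
Applying E = E° − (RT ln10/nF)·log Q gives +2.16 − (0.0681/1)(−0.316) = +2.18 V.

+2.18 V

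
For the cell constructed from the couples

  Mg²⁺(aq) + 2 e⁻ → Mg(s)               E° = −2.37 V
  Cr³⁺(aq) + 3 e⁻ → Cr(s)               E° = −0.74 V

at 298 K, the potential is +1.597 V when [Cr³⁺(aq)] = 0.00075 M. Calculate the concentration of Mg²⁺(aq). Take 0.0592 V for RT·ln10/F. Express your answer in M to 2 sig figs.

With Cr³⁺/Cr at the cathode and Mg²⁺/Mg at the anode, E°cell = −0.74 − (−2.37) = +1.63 V (n = 6).
Since E = E° − (0.0592/n)·log Q, log Q = n(E° − E)/0.0592 = 3.345.
Balancing electrons gives 2 Cr³⁺(aq) + 3 Mg(s) → 2 Cr(s) + 3 Mg²⁺(aq); thus Q = [Mg²⁺(aq)]^3 / [Cr³⁺(aq)]^2.
Substituting the known concentrations and solving, log [Mg²⁺(aq)] = −0.968 and [Mg²⁺(aq)] = 0.11 M.

0.11 M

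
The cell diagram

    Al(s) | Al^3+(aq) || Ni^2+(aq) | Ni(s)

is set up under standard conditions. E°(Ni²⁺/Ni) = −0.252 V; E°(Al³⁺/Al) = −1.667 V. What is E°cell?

+1.415 V

By convention the left-hand electrode in cell notation is the anode (oxidation) and the right-hand electrode is the cathode (reduction).
E°cell = E°(right) − E°(left) = −0.252 − (−1.667) = +1.415 V.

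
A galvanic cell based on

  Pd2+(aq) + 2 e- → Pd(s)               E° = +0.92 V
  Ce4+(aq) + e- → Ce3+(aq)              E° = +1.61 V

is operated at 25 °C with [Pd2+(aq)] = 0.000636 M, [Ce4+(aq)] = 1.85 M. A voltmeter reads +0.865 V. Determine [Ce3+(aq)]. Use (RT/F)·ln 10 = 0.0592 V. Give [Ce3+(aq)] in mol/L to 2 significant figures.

With Ce⁴⁺/Ce³⁺ at the cathode and Pd²⁺/Pd at the anode, E°cell = +1.61 − (+0.92) = +0.69 V (n = 2).
From the Nernst equation, log Q = n(E° − E)/0.0592 = 2·(+0.69 − (+0.865))/0.0592 = −5.912.
For 2 Ce4+(aq) + Pd(s) → 2 Ce3+(aq) + Pd2+(aq), the reaction quotient is Q = ([Ce3+(aq)]^2·[Pd2+(aq)]) / [Ce4+(aq)]^2.
Solving for the unknown gives log [Ce3+(aq)] = −1.091, so [Ce3+(aq)] ≈ 0.081 M.

0.081 M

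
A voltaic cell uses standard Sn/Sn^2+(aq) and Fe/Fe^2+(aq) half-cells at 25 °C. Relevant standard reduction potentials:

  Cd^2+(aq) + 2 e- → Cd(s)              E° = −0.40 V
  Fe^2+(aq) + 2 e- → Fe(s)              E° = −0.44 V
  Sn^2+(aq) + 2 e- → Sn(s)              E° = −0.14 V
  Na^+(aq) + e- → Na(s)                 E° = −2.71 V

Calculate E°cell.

The Sn²⁺/Sn couple has the higher E°, so Sn ion is reduced (cathode) and Fe is oxidized (anode).
E°cell = E°(cathode) − E°(anode) = −0.14 − (−0.44) = +0.30 V.

+0.30 V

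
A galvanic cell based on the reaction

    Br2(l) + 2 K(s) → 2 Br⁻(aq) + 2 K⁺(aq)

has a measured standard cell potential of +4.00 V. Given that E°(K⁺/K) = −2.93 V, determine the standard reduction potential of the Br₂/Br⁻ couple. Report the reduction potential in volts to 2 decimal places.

+1.07 V

In the reaction as written the Br₂/Br⁻ couple is reduced (cathode) and K⁺/K is oxidized (anode), so E°cell = E°(Br₂/Br⁻) − E°(K⁺/K).
E°(Br₂/Br⁻) = E°cell + E°(anode) = +4.00 + (−2.93) = +1.07 V.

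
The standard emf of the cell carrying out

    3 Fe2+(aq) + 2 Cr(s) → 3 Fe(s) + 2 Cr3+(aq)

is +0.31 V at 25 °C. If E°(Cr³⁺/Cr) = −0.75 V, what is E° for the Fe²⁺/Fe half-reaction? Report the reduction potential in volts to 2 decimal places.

In the reaction as written the Fe²⁺/Fe couple is reduced (cathode) and Cr³⁺/Cr is oxidized (anode), so E°cell = E°(Fe²⁺/Fe) − E°(Cr³⁺/Cr).
E°(Fe²⁺/Fe) = E°cell + E°(anode) = +0.31 + (−0.75) = −0.44 V.

−0.44 V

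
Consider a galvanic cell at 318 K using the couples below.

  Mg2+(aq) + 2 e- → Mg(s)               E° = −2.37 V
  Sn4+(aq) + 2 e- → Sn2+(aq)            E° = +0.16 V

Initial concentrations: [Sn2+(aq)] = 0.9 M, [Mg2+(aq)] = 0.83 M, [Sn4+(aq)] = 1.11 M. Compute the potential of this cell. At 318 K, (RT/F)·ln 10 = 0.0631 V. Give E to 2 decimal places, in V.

Sn⁴⁺/Sn²⁺ is reduced (cathode, E° = +0.16 V) and Mg²⁺/Mg is oxidized (anode).
The standard potential is +0.16 − (−2.37) = +2.53 V and the balanced reaction transfers n = 2 electrons.
The balanced reaction is Sn4+(aq) + Mg(s) → Sn2+(aq) + Mg2+(aq), so Q = ([Sn2+(aq)]·[Mg2+(aq)]) / [Sn4+(aq)] = 0.673 and log Q = −0.172.
By the Nernst equation, E = +2.53 − (0.0631/2)·(−0.172) = +2.54 V.

+2.54 V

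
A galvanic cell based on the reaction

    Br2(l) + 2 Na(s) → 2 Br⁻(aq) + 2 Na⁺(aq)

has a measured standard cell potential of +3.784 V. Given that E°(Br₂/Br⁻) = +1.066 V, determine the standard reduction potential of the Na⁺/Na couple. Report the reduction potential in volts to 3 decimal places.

−2.718 V

In the reaction as written the Br₂/Br⁻ couple is reduced (cathode) and Na⁺/Na is oxidized (anode), so E°cell = E°(Br₂/Br⁻) − E°(Na⁺/Na).
E°(Na⁺/Na) = E°(cathode) − E°cell = +1.066 − (+3.784) = −2.718 V.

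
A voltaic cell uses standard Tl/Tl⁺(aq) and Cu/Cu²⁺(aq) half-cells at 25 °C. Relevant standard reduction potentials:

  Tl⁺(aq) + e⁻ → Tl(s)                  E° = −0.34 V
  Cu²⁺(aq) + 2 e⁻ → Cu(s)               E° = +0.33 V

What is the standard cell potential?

Of the two couples in this cell, the one with the more positive reduction potential is reduced at the cathode: here that is Cu²⁺/Cu (+0.33 V); Tl⁺/Tl (−0.34 V) is the anode.
E°cell = E°(cathode) − E°(anode) = +0.33 − (−0.34) = +0.67 V.

+0.67 V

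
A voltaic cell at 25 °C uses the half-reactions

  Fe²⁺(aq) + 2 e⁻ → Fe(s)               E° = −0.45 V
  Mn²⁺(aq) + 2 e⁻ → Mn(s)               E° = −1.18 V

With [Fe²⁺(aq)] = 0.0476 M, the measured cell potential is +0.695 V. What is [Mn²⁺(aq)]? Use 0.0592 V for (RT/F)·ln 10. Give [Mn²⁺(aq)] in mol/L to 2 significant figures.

0.72 M

With Fe²⁺/Fe at the cathode and Mn²⁺/Mn at the anode, E°cell = −0.45 − (−1.18) = +0.73 V (n = 2).
Since E = E° − (0.0592/n)·log Q, log Q = n(E° − E)/0.0592 = 1.182.
The balanced reaction is Fe²⁺(aq) + Mn(s) → Fe(s) + Mn²⁺(aq), so Q = [Mn²⁺(aq)] / [Fe²⁺(aq)].
Substituting the known concentrations and solving, log [Mn²⁺(aq)] = −0.140 and [Mn²⁺(aq)] = 0.72 M.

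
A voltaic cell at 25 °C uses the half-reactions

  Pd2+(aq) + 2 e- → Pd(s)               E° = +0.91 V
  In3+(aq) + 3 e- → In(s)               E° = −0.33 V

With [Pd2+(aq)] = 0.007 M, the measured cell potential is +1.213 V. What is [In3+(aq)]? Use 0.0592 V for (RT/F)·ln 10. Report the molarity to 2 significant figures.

The Pd²⁺/Pd couple has the larger reduction potential, so it is the cathode: E°cell = +0.91 − (−0.33) = +1.24 V and n = 6.
From the Nernst equation, log Q = n(E° − E)/0.0592 = 6·(+1.24 − (+1.213))/0.0592 = 2.736.
For 3 Pd2+(aq) + 2 In(s) → 3 Pd(s) + 2 In3+(aq), the reaction quotient is Q = [In3+(aq)]^2 / [Pd2+(aq)]^3.
Solving for the unknown gives log [In3+(aq)] = −1.864, so [In3+(aq)] ≈ 0.014 M.

0.014 M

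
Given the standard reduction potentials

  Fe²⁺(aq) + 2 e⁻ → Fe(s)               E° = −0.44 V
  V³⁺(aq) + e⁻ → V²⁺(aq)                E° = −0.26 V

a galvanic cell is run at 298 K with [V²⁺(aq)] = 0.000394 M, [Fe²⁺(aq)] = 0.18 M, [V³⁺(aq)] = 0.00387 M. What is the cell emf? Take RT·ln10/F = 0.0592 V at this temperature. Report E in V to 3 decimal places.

The V³⁺/V²⁺ couple has the more positive E°, so it is the cathode; Fe²⁺/Fe is the anode.
The standard potential is −0.26 − (−0.44) = +0.18 V and the balanced reaction transfers n = 2 electrons.
Balancing gives 2 V³⁺(aq) + Fe(s) → 2 V²⁺(aq) + Fe²⁺(aq); hence Q = ([V²⁺(aq)]^2·[Fe²⁺(aq)]) / [V³⁺(aq)]^2 = 0.00187 (log Q = −2.729).
Applying E = E° − (RT ln10/nF)·log Q gives +0.18 − (0.0592/2)(−2.729) = +0.261 V.

+0.261 V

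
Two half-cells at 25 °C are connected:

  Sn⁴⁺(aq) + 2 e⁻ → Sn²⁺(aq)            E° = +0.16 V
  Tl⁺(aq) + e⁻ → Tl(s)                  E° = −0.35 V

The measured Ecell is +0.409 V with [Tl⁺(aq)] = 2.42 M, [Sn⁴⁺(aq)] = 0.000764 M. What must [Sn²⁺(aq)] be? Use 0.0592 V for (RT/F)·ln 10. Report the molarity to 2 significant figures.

Sn⁴⁺/Sn²⁺ is the cathode (higher E°); E°cell = +0.16 − (−0.35) = +0.51 V with n = 2.
Since E = E° − (0.0592/n)·log Q, log Q = n(E° − E)/0.0592 = 3.412.
Balancing electrons gives Sn⁴⁺(aq) + 2 Tl(s) → Sn²⁺(aq) + 2 Tl⁺(aq); thus Q = ([Sn²⁺(aq)]·[Tl⁺(aq)]^2) / [Sn⁴⁺(aq)].
Solving for the unknown gives log [Sn²⁺(aq)] = −0.473, so [Sn²⁺(aq)] ≈ 0.34 M.

0.34 M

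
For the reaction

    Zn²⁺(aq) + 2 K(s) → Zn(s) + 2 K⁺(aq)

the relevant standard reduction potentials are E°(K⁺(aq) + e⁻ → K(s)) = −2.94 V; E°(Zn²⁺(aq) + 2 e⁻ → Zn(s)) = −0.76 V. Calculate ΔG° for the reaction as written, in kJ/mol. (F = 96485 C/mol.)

−421 kJ/mol

In the reaction as written Zn²⁺(aq) is reduced, so the Zn²⁺/Zn couple is the cathode and K⁺/K is the anode.
E°cell = −0.76 − (−2.94) = +2.18 V; balancing electrons gives n = 2.
ΔG° = −nFE°cell = −(2)(96485)(+2.18) J/mol = −421 kJ/mol.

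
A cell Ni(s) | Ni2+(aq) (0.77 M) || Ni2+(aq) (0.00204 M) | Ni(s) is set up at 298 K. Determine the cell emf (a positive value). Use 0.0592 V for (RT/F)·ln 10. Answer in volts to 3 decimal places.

For a concentration cell E°cell = 0, since both electrodes use the same couple.
The compartment with the higher Ni2+(aq) concentration (0.77 M) acts as the cathode; ions are reduced there and produced at the dilute (0.00204 M) anode.
With n = 2, Ecell = −(0.0592/2)·log([dilute]/[conc]) = −(0.0592/2)·log(0.00204/0.77) = +0.076 V.

0.076 V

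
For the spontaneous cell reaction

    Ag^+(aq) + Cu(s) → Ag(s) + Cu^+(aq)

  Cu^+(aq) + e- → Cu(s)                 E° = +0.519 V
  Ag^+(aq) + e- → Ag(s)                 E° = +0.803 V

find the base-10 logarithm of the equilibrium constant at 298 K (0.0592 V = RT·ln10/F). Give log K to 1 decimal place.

log K = 4.8

The Ag⁺/Ag couple is reduced (cathode); E°cell = +0.803 − (+0.519) = +0.284 V with n = 1.
At equilibrium E = 0, so log K = nE°cell / 0.0592 = (1)(+0.284) / 0.0592 = 4.8.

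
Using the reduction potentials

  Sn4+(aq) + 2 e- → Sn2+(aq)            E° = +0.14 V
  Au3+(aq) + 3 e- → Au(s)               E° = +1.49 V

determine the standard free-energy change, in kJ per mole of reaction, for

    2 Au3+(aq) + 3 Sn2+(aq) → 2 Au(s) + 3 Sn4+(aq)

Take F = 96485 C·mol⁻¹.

−782 kJ/mol

In the reaction as written Au3+(aq) is reduced, so the Au³⁺/Au couple is the cathode and Sn⁴⁺/Sn²⁺ is the anode.
E°cell = +1.49 − (+0.14) = +1.35 V; balancing electrons gives n = 6.
ΔG° = −nFE°cell = −(6)(96485)(+1.35) J/mol = −782 kJ/mol.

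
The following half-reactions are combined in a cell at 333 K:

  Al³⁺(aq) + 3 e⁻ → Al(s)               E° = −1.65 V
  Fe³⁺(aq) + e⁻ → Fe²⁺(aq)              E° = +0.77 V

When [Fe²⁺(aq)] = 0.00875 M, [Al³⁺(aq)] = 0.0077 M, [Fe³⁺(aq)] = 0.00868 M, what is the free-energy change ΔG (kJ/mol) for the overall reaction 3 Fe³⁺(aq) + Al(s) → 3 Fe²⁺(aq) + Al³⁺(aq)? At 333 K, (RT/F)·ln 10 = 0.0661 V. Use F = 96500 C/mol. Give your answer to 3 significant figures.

E°cell = +0.77 − (−1.65) = +2.42 V; the balanced reaction transfers n = 3 electrons.
Here Q = ([Fe²⁺(aq)]^3·[Al³⁺(aq)]) / [Fe³⁺(aq)]^3 = 0.00789 (log Q = −2.103), giving E = +2.42 − (0.0661/3)·(−2.103) = +2.4663 V.
ΔG = −nFE = −(3)(96500)(+2.4663) J/mol = −714 kJ/mol.

−714 kJ/mol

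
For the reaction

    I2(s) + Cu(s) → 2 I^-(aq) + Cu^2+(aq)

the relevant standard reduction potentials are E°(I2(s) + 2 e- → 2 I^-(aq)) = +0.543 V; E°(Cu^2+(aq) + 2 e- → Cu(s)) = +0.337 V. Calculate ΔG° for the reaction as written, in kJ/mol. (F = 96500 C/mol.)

−39.8 kJ/mol

In the reaction as written I2(s) is reduced, so the I₂/I⁻ couple is the cathode and Cu²⁺/Cu is the anode.
E°cell = +0.543 − (+0.337) = +0.206 V; balancing electrons gives n = 2.
ΔG° = −nFE°cell = −(2)(96500)(+0.206) J/mol = −39.8 kJ/mol.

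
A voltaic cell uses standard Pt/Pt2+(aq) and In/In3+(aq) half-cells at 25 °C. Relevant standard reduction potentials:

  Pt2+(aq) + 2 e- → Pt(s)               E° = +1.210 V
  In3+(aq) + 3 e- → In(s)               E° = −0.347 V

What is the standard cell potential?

+1.557 V

Of the two couples in this cell, the one with the more positive reduction potential is reduced at the cathode: here that is Pt²⁺/Pt (+1.210 V); In³⁺/In (−0.347 V) is the anode.
E°cell = E°(cathode) − E°(anode) = +1.210 − (−0.347) = +1.557 V.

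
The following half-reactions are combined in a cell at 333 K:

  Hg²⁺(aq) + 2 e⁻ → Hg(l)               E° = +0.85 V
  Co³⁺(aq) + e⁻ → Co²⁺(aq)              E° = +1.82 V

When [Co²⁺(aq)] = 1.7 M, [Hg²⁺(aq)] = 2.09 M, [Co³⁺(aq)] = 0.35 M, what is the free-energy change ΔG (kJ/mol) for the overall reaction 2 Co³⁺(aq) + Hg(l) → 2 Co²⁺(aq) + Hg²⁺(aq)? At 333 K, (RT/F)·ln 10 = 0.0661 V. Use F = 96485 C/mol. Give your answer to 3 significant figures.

E°cell = +1.82 − (+0.85) = +0.97 V; the balanced reaction transfers n = 2 electrons.
The reaction quotient is ([Co²⁺(aq)]^2·[Hg²⁺(aq)]) / [Co³⁺(aq)]^2 = 49.3; by Nernst, E = +0.97 − (0.0661/2)(1.693) = +0.9140 V.
ΔG = −nFE = −(2)(96485)(+0.9140) J/mol = −176 kJ/mol.

−176 kJ/mol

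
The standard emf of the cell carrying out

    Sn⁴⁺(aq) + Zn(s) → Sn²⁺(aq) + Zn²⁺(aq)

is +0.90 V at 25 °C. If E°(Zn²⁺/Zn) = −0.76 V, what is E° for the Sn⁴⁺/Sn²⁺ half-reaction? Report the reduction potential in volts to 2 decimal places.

In the reaction as written the Sn⁴⁺/Sn²⁺ couple is reduced (cathode) and Zn²⁺/Zn is oxidized (anode), so E°cell = E°(Sn⁴⁺/Sn²⁺) − E°(Zn²⁺/Zn).
E°(Sn⁴⁺/Sn²⁺) = E°cell + E°(anode) = +0.90 + (−0.76) = +0.14 V.

+0.14 V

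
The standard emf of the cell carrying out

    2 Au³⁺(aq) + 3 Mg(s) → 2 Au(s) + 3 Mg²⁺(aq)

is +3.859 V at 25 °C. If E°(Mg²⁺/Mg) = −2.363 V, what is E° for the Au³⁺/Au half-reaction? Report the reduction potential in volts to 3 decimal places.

In the reaction as written the Au³⁺/Au couple is reduced (cathode) and Mg²⁺/Mg is oxidized (anode), so E°cell = E°(Au³⁺/Au) − E°(Mg²⁺/Mg).
E°(Au³⁺/Au) = E°cell + E°(anode) = +3.859 + (−2.363) = +1.496 V.

+1.496 V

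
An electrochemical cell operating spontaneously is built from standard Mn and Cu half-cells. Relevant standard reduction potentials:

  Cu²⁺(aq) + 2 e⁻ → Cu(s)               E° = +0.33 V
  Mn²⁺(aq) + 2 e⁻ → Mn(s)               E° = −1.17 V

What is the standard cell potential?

+1.50 V

Of the two couples in this cell, the one with the more positive reduction potential is reduced at the cathode: here that is Cu²⁺/Cu (+0.33 V); Mn²⁺/Mn (−1.17 V) is the anode.
E°cell = E°(cathode) − E°(anode) = +0.33 − (−1.17) = +1.50 V.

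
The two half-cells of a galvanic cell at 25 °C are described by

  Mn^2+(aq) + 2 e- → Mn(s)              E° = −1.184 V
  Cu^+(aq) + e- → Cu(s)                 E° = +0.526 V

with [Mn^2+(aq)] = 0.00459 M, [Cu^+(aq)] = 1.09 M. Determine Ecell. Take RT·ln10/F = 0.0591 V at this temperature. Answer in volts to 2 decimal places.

The Cu⁺/Cu couple has the more positive E°, so it is the cathode; Mn²⁺/Mn is the anode.
E°cell = +0.526 − (−1.184) = +1.710 V, with n = 2 electrons transferred.
For the overall reaction 2 Cu^+(aq) + Mn(s) → 2 Cu(s) + Mn^2+(aq), Q = [Mn^2+(aq)] / [Cu^+(aq)]^2 = 0.00386, giving log Q = −2.413.
By the Nernst equation, E = +1.710 − (0.0591/2)·(−2.413) = +1.78 V.

+1.78 V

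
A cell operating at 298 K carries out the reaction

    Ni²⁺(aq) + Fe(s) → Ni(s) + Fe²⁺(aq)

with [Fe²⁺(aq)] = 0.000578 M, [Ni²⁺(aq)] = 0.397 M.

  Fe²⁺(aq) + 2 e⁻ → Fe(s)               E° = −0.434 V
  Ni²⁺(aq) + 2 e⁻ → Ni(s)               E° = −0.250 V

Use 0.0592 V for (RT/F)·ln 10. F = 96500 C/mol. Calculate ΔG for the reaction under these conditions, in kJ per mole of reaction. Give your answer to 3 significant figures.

−51.7 kJ/mol

The standard cell potential is −0.250 − (−0.434) = +0.184 V, with n = 2 electrons in the balanced equation.
The reaction quotient is [Fe²⁺(aq)] / [Ni²⁺(aq)] = 0.00146; by Nernst, E = +0.184 − (0.0592/2)(−2.837) = +0.2680 V.
ΔG = −nFE = −(2)(96500)(+0.2680) J/mol = −51.7 kJ/mol.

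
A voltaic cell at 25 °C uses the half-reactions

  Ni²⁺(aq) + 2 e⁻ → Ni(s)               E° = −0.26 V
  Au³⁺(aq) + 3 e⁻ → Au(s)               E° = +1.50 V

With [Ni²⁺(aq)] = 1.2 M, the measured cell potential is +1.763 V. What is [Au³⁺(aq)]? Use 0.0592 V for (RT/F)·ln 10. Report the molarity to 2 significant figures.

1.9 M

With Au³⁺/Au at the cathode and Ni²⁺/Ni at the anode, E°cell = +1.50 − (−0.26) = +1.76 V (n = 6).
Since E = E° − (0.0592/n)·log Q, log Q = n(E° − E)/0.0592 = −0.304.
For 2 Au³⁺(aq) + 3 Ni(s) → 2 Au(s) + 3 Ni²⁺(aq), the reaction quotient is Q = [Ni²⁺(aq)]^3 / [Au³⁺(aq)]^2.
Solving for the unknown gives log [Au³⁺(aq)] = 0.271, so [Au³⁺(aq)] ≈ 1.9 M.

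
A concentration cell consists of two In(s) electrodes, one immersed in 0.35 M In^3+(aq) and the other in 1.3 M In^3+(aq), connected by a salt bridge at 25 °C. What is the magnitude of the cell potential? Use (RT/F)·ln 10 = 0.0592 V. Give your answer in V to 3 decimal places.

0.011 V

For a concentration cell E°cell = 0, since both electrodes use the same couple.
The compartment with the higher In^3+(aq) concentration (1.3 M) acts as the cathode; ions are reduced there and produced at the dilute (0.35 M) anode.
With n = 3, Ecell = −(0.0592/3)·log([dilute]/[conc]) = −(0.0592/3)·log(0.35/1.3) = +0.011 V.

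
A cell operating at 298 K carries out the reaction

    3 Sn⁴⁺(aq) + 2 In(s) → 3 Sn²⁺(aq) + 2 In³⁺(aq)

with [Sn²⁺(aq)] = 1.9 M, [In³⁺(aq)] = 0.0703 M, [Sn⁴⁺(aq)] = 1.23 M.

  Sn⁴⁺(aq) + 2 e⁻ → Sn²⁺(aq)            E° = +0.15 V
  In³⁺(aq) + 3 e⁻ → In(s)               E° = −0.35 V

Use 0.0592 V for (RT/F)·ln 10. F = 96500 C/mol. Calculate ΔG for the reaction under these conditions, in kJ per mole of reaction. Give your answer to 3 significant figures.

With Sn⁴⁺/Sn²⁺ reduced at the cathode, E°cell = +0.15 − (−0.35) = +0.50 V and n = 6.
Q = ([Sn²⁺(aq)]^3·[In³⁺(aq)]^2) / [Sn⁴⁺(aq)]^3 = 0.0182, so log Q = −1.740 and E = +0.50 − (0.0592/6)(−1.740) = +0.5172 V.
Then ΔG = −nFE = −6 × 96500 × +0.5172 J/mol = −299 kJ/mol.

−299 kJ/mol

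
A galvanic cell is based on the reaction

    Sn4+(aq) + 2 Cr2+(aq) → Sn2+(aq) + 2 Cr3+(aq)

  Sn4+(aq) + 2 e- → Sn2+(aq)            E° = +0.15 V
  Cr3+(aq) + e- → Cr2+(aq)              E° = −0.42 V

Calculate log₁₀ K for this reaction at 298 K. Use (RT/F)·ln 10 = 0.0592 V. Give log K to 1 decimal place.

The Sn⁴⁺/Sn²⁺ couple is reduced (cathode); E°cell = +0.15 − (−0.42) = +0.57 V with n = 2.
At equilibrium E = 0, so log K = nE°cell / 0.0592 = (2)(+0.57) / 0.0592 = 19.3.

log K = 19.3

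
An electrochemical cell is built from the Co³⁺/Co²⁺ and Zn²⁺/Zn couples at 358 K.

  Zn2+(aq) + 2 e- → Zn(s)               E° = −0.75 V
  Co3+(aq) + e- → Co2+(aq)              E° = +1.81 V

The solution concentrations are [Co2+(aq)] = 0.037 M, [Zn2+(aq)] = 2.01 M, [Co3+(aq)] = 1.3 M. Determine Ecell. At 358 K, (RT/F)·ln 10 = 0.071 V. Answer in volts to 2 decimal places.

Co³⁺/Co²⁺ is reduced (cathode, E° = +1.81 V) and Zn²⁺/Zn is oxidized (anode).
The standard potential is +1.81 − (−0.75) = +2.56 V and the balanced reaction transfers n = 2 electrons.
Balancing gives 2 Co3+(aq) + Zn(s) → 2 Co2+(aq) + Zn2+(aq); hence Q = ([Co2+(aq)]^2·[Zn2+(aq)]) / [Co3+(aq)]^2 = 0.00163 (log Q = −2.788).
By the Nernst equation, E = +2.56 − (0.071/2)·(−2.788) = +2.66 V.

+2.66 V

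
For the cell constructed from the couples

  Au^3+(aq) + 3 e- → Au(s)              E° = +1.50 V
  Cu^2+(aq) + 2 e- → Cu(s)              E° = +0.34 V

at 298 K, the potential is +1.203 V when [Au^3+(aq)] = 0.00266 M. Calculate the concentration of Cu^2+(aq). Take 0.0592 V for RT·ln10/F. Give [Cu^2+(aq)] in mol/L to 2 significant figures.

With Au³⁺/Au at the cathode and Cu²⁺/Cu at the anode, E°cell = +1.50 − (+0.34) = +1.16 V (n = 6).
From the Nernst equation, log Q = n(E° − E)/0.0592 = 6·(+1.16 − (+1.203))/0.0592 = −4.358.
The balanced reaction is 2 Au^3+(aq) + 3 Cu(s) → 2 Au(s) + 3 Cu^2+(aq), so Q = [Cu^2+(aq)]^3 / [Au^3+(aq)]^2.
Solving for the unknown gives log [Cu^2+(aq)] = −3.169, so [Cu^2+(aq)] ≈ 0.00068 M.

0.00068 M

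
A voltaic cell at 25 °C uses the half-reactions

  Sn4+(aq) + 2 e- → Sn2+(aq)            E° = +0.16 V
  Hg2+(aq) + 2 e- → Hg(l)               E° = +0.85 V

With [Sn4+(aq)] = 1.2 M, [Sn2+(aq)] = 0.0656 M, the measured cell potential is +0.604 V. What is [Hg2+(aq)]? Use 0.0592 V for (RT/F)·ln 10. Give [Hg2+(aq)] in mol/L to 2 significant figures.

Hg²⁺/Hg is the cathode (higher E°); E°cell = +0.85 − (+0.16) = +0.69 V with n = 2.
Since E = E° − (0.0592/n)·log Q, log Q = n(E° − E)/0.0592 = 2.905.
Balancing electrons gives Hg2+(aq) + Sn2+(aq) → Hg(l) + Sn4+(aq); thus Q = [Sn4+(aq)] / ([Hg2+(aq)]·[Sn2+(aq)]).
Solving for the unknown gives log [Hg2+(aq)] = −1.643, so [Hg2+(aq)] ≈ 0.023 M.

0.023 M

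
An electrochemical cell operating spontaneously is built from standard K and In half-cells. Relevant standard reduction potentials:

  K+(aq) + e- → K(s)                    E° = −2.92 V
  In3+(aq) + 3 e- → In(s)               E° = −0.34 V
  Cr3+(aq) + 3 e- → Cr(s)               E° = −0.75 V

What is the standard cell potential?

+2.58 V

Of the two couples in this cell, the one with the more positive reduction potential is reduced at the cathode: here that is In³⁺/In (−0.34 V); K⁺/K (−2.92 V) is the anode.
E°cell = E°(cathode) − E°(anode) = −0.34 − (−2.92) = +2.58 V.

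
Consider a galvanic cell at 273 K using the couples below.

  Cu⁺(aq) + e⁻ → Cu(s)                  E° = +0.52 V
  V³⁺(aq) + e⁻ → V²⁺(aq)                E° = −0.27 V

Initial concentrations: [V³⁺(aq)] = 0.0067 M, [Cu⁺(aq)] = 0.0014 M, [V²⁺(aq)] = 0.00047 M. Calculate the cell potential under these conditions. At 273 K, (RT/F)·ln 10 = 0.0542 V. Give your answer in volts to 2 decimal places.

+0.57 V

Since E°(Cu⁺/Cu) > E°(V³⁺/V²⁺), Cu⁺/Cu serves as the cathode.
E°cell = E°cat − E°an = +0.52 − (−0.27) = +0.79 V; n = 1.
The balanced reaction is Cu⁺(aq) + V²⁺(aq) → Cu(s) + V³⁺(aq), so Q = [V³⁺(aq)] / ([Cu⁺(aq)]·[V²⁺(aq)]) = 1.02×10^4 and log Q = 4.008.
E = E° − (0.0542/n)·log Q = +0.79 − (0.0542/1)(4.008) = +0.57 V.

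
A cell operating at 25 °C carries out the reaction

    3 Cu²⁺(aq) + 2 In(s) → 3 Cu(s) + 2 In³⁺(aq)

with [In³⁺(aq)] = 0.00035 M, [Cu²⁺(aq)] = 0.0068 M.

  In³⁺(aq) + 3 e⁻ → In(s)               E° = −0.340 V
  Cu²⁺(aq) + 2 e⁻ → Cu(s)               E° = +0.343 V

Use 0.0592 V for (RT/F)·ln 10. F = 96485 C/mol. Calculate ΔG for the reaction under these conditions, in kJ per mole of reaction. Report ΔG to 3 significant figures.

With Cu²⁺/Cu reduced at the cathode, E°cell = +0.343 − (−0.340) = +0.683 V and n = 6.
Here Q = [In³⁺(aq)]^2 / [Cu²⁺(aq)]^3 = 0.39 (log Q = −0.409), giving E = +0.683 − (0.0592/6)·(−0.409) = +0.6870 V.
ΔG = −nFE = −(6)(96485)(+0.6870) J/mol = −398 kJ/mol.

−398 kJ/mol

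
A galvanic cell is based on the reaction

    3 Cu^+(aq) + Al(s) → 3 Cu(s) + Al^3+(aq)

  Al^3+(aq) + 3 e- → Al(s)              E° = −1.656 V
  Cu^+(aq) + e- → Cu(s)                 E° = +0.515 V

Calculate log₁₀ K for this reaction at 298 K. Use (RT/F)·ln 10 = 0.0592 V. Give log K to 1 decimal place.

log K = 110.0

The Cu⁺/Cu couple is reduced (cathode); E°cell = +0.515 − (−1.656) = +2.171 V with n = 3.
At equilibrium E = 0, so log K = nE°cell / 0.0592 = (3)(+2.171) / 0.0592 = 110.0.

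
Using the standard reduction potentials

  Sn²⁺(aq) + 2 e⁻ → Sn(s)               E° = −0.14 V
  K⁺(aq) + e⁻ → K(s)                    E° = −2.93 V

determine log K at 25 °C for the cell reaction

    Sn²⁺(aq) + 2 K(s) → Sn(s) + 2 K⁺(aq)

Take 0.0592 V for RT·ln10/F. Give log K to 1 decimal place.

The Sn²⁺/Sn couple is reduced (cathode); E°cell = −0.14 − (−2.93) = +2.79 V with n = 2.
At equilibrium E = 0, so log K = nE°cell / 0.0592 = (2)(+2.79) / 0.0592 = 94.3.

log K = 94.3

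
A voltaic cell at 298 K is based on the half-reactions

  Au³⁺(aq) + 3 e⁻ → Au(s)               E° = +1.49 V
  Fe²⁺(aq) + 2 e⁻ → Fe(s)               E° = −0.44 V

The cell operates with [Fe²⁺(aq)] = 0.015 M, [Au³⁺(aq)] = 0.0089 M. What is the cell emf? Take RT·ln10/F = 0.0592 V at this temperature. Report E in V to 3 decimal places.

+1.944 V

Since E°(Au³⁺/Au) > E°(Fe²⁺/Fe), Au³⁺/Au serves as the cathode.
The standard potential is +1.49 − (−0.44) = +1.93 V and the balanced reaction transfers n = 6 electrons.
Balancing gives 2 Au³⁺(aq) + 3 Fe(s) → 2 Au(s) + 3 Fe²⁺(aq); hence Q = [Fe²⁺(aq)]^3 / [Au³⁺(aq)]^2 = 0.0426 (log Q = −1.371).
By the Nernst equation, E = +1.93 − (0.0592/6)·(−1.371) = +1.944 V.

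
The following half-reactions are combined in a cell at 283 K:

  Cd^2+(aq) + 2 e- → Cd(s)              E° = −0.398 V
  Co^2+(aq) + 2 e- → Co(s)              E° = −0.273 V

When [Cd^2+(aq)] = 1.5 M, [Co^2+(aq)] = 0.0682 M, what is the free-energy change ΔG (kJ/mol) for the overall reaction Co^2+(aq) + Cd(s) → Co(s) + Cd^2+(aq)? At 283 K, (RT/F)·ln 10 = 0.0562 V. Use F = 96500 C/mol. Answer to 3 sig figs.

−16.8 kJ/mol

With Co²⁺/Co reduced at the cathode, E°cell = −0.273 − (−0.398) = +0.125 V and n = 2.
Here Q = [Cd^2+(aq)] / [Co^2+(aq)] = 22 (log Q = 1.342), giving E = +0.125 − (0.0562/2)·(1.342) = +0.0873 V.
ΔG = −nFE = −(2)(96500)(+0.0873) J/mol = −16.8 kJ/mol.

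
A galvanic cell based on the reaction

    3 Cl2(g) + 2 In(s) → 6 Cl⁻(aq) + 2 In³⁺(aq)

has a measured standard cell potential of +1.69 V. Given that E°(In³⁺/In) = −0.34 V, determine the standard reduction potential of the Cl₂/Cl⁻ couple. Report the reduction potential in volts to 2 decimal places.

+1.35 V

In the reaction as written the Cl₂/Cl⁻ couple is reduced (cathode) and In³⁺/In is oxidized (anode), so E°cell = E°(Cl₂/Cl⁻) − E°(In³⁺/In).
E°(Cl₂/Cl⁻) = E°cell + E°(anode) = +1.69 + (−0.34) = +1.35 V.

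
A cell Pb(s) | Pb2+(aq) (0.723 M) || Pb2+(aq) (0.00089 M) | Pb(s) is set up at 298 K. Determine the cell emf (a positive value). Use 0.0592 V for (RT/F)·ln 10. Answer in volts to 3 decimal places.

0.086 V

For a concentration cell E°cell = 0, since both electrodes use the same couple.
The compartment with the higher Pb2+(aq) concentration (0.723 M) acts as the cathode; ions are reduced there and produced at the dilute (0.00089 M) anode.
With n = 2, Ecell = −(0.0592/2)·log([dilute]/[conc]) = −(0.0592/2)·log(0.00089/0.723) = +0.086 V.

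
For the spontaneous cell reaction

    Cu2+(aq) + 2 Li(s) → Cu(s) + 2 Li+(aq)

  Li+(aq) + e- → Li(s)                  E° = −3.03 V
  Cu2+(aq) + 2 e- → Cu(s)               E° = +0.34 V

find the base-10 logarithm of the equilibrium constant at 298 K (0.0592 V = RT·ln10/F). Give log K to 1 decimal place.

log K = 113.9

The Cu²⁺/Cu couple is reduced (cathode); E°cell = +0.34 − (−3.03) = +3.37 V with n = 2.
At equilibrium E = 0, so log K = nE°cell / 0.0592 = (2)(+3.37) / 0.0592 = 113.9.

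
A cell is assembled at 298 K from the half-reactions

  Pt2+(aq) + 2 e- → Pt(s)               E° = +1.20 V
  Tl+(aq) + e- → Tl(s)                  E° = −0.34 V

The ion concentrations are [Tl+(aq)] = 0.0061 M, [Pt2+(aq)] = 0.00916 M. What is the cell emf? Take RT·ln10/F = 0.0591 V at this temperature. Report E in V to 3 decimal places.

Since E°(Pt²⁺/Pt) > E°(Tl⁺/Tl), Pt²⁺/Pt serves as the cathode.
E°cell = E°cat − E°an = +1.20 − (−0.34) = +1.54 V; n = 2.
Balancing gives Pt2+(aq) + 2 Tl(s) → Pt(s) + 2 Tl+(aq); hence Q = [Tl+(aq)]^2 / [Pt2+(aq)] = 0.00406 (log Q = −2.391).
By the Nernst equation, E = +1.54 − (0.0591/2)·(−2.391) = +1.611 V.

+1.611 V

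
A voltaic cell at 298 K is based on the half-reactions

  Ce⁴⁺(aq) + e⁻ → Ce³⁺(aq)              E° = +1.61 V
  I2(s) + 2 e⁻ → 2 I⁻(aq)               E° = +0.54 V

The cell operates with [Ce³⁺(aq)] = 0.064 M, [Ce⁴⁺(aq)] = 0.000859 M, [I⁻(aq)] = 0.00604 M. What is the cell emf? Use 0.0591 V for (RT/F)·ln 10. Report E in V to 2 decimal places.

Since E°(Ce⁴⁺/Ce³⁺) > E°(I₂/I⁻), Ce⁴⁺/Ce³⁺ serves as the cathode.
The standard potential is +1.61 − (+0.54) = +1.07 V and the balanced reaction transfers n = 2 electrons.
The balanced reaction is 2 Ce⁴⁺(aq) + 2 I⁻(aq) → 2 Ce³⁺(aq) + I2(s), so Q = [Ce³⁺(aq)]^2 / ([Ce⁴⁺(aq)]^2·[I⁻(aq)]^2) = 1.52×10^8 and log Q = 8.182.
E = E° − (0.0591/n)·log Q = +1.07 − (0.0591/2)(8.182) = +0.83 V.

+0.83 V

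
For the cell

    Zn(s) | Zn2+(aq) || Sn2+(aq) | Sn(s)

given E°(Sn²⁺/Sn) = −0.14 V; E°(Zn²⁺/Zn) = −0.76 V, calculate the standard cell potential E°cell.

By convention the left-hand electrode in cell notation is the anode (oxidation) and the right-hand electrode is the cathode (reduction).
E°cell = E°(right) − E°(left) = −0.14 − (−0.76) = +0.62 V.

+0.62 V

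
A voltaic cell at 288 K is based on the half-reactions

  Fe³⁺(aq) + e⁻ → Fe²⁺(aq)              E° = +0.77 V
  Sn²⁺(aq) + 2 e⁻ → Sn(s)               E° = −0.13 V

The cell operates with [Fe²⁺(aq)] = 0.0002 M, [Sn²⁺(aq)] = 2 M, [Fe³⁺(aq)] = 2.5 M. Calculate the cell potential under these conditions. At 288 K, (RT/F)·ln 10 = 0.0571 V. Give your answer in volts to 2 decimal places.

Since E°(Fe³⁺/Fe²⁺) > E°(Sn²⁺/Sn), Fe³⁺/Fe²⁺ serves as the cathode.
The standard potential is +0.77 − (−0.13) = +0.90 V and the balanced reaction transfers n = 2 electrons.
The balanced reaction is 2 Fe³⁺(aq) + Sn(s) → 2 Fe²⁺(aq) + Sn²⁺(aq), so Q = ([Fe²⁺(aq)]^2·[Sn²⁺(aq)]) / [Fe³⁺(aq)]^2 = 1.28×10^−8 and log Q = −7.893.
E = E° − (0.0571/n)·log Q = +0.90 − (0.0571/2)(−7.893) = +1.13 V.

+1.13 V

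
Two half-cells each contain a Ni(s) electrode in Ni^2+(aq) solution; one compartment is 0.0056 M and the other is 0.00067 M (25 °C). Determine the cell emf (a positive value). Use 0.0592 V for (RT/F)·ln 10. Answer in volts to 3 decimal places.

0.027 V

For a concentration cell E°cell = 0, since both electrodes use the same couple.
The compartment with the higher Ni^2+(aq) concentration (0.0056 M) acts as the cathode; ions are reduced there and produced at the dilute (0.00067 M) anode.
With n = 2, Ecell = −(0.0592/2)·log([dilute]/[conc]) = −(0.0592/2)·log(0.00067/0.0056) = +0.027 V.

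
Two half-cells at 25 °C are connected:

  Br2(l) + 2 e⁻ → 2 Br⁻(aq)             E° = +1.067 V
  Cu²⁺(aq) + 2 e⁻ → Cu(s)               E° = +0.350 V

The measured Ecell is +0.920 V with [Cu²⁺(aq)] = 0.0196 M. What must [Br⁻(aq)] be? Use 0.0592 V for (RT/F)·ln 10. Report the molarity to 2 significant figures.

0.0027 M

With Br₂/Br⁻ at the cathode and Cu²⁺/Cu at the anode, E°cell = +1.067 − (+0.350) = +0.717 V (n = 2).
Rearranging E = E° − (0.0592/n)·log Q gives log Q = 2(+0.717 − (+0.920))/0.0592 = −6.858.
For Br2(l) + Cu(s) → 2 Br⁻(aq) + Cu²⁺(aq), the reaction quotient is Q = [Br⁻(aq)]^2·[Cu²⁺(aq)].
Isolating [Br⁻(aq)] in Q = 10^{−6.858} yields log [Br⁻(aq)] = −2.575, i.e. 0.0027 M.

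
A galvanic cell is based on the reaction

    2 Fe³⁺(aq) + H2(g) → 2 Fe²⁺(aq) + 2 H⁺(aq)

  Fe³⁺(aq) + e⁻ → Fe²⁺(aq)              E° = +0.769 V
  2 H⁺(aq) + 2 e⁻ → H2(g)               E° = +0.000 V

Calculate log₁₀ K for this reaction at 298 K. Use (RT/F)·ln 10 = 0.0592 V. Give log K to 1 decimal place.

log K = 26.0

The Fe³⁺/Fe²⁺ couple is reduced (cathode); E°cell = +0.769 − (+0.000) = +0.769 V with n = 2.
At equilibrium E = 0, so log K = nE°cell / 0.0592 = (2)(+0.769) / 0.0592 = 26.0.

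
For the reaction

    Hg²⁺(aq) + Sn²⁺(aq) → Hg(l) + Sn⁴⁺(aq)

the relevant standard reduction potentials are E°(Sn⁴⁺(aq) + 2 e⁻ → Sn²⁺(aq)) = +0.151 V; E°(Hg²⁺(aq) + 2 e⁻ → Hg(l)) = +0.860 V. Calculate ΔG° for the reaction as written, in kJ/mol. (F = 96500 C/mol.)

In the reaction as written Hg²⁺(aq) is reduced, so the Hg²⁺/Hg couple is the cathode and Sn⁴⁺/Sn²⁺ is the anode.
E°cell = +0.860 − (+0.151) = +0.709 V; balancing electrons gives n = 2.
ΔG° = −nFE°cell = −(2)(96500)(+0.709) J/mol = −137 kJ/mol.

−137 kJ/mol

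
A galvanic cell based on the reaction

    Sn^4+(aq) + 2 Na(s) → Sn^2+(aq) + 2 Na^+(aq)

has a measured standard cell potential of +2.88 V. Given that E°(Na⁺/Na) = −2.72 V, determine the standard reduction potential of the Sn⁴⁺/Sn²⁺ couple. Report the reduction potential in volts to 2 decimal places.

In the reaction as written the Sn⁴⁺/Sn²⁺ couple is reduced (cathode) and Na⁺/Na is oxidized (anode), so E°cell = E°(Sn⁴⁺/Sn²⁺) − E°(Na⁺/Na).
E°(Sn⁴⁺/Sn²⁺) = E°cell + E°(anode) = +2.88 + (−2.72) = +0.16 V.

+0.16 V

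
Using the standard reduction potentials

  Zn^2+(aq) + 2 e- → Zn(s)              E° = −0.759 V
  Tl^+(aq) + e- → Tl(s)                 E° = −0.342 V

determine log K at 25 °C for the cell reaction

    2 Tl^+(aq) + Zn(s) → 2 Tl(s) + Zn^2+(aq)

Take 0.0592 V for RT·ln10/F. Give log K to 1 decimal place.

The Tl⁺/Tl couple is reduced (cathode); E°cell = −0.342 − (−0.759) = +0.417 V with n = 2.
At equilibrium E = 0, so log K = nE°cell / 0.0592 = (2)(+0.417) / 0.0592 = 14.1.

log K = 14.1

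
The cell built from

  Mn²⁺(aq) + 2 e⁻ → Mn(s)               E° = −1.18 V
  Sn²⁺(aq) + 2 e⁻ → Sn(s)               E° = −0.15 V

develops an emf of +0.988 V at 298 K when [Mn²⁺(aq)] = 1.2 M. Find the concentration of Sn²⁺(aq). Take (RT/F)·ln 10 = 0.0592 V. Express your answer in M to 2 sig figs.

0.046 M

The Sn²⁺/Sn couple has the larger reduction potential, so it is the cathode: E°cell = −0.15 − (−1.18) = +1.03 V and n = 2.
Since E = E° − (0.0592/n)·log Q, log Q = n(E° − E)/0.0592 = 1.419.
The balanced reaction is Sn²⁺(aq) + Mn(s) → Sn(s) + Mn²⁺(aq), so Q = [Mn²⁺(aq)] / [Sn²⁺(aq)].
Solving for the unknown gives log [Sn²⁺(aq)] = −1.340, so [Sn²⁺(aq)] ≈ 0.046 M.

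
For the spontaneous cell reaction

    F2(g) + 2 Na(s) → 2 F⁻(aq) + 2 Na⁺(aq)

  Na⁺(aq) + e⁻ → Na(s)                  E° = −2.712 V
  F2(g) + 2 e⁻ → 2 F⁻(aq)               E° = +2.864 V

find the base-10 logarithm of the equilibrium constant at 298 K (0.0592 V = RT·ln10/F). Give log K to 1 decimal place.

The F₂/F⁻ couple is reduced (cathode); E°cell = +2.864 − (−2.712) = +5.576 V with n = 2.
At equilibrium E = 0, so log K = nE°cell / 0.0592 = (2)(+5.576) / 0.0592 = 188.4.

log K = 188.4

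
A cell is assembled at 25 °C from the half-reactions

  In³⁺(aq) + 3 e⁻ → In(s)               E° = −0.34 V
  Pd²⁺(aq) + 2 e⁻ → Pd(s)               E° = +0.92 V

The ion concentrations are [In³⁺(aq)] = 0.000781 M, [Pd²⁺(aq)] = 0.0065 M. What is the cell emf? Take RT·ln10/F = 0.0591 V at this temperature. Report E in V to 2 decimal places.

Pd²⁺/Pd is reduced (cathode, E° = +0.92 V) and In³⁺/In is oxidized (anode).
E°cell = E°cat − E°an = +0.92 − (−0.34) = +1.26 V; n = 6.
Balancing gives 3 Pd²⁺(aq) + 2 In(s) → 3 Pd(s) + 2 In³⁺(aq); hence Q = [In³⁺(aq)]^2 / [Pd²⁺(aq)]^3 = 2.22 (log Q = 0.347).
By the Nernst equation, E = +1.26 − (0.0591/6)·(0.347) = +1.26 V.

+1.26 V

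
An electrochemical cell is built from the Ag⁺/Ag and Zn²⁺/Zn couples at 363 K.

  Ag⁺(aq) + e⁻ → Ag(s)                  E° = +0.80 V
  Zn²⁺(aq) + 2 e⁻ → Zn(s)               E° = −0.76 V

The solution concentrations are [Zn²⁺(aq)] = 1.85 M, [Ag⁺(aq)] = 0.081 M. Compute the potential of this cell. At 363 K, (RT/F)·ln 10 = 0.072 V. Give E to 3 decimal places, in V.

Since E°(Ag⁺/Ag) > E°(Zn²⁺/Zn), Ag⁺/Ag serves as the cathode.
E°cell = E°cat − E°an = +0.80 − (−0.76) = +1.56 V; n = 2.
Balancing gives 2 Ag⁺(aq) + Zn(s) → 2 Ag(s) + Zn²⁺(aq); hence Q = [Zn²⁺(aq)] / [Ag⁺(aq)]^2 = 282 (log Q = 2.450).
E = E° − (0.072/n)·log Q = +1.56 − (0.072/2)(2.450) = +1.472 V.

+1.472 V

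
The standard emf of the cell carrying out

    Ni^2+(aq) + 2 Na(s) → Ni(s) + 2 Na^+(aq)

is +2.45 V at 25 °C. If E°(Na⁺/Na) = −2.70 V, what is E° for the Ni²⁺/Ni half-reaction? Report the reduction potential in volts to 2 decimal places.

In the reaction as written the Ni²⁺/Ni couple is reduced (cathode) and Na⁺/Na is oxidized (anode), so E°cell = E°(Ni²⁺/Ni) − E°(Na⁺/Na).
E°(Ni²⁺/Ni) = E°cell + E°(anode) = +2.45 + (−2.70) = −0.25 V.

−0.25 V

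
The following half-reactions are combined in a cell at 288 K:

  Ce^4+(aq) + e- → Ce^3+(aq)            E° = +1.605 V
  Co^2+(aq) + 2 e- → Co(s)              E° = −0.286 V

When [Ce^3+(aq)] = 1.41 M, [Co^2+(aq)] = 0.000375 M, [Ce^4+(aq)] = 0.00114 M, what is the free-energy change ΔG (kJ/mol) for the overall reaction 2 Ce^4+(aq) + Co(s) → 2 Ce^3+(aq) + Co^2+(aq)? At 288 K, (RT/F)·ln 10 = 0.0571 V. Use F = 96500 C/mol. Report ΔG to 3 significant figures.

E°cell = +1.605 − (−0.286) = +1.891 V; the balanced reaction transfers n = 2 electrons.
Q = ([Ce^3+(aq)]^2·[Co^2+(aq)]) / [Ce^4+(aq)]^2 = 574, so log Q = 2.759 and E = +1.891 − (0.0571/2)(2.759) = +1.8122 V.
ΔG = −nFE = −(2)(96500)(+1.8122) J/mol = −350 kJ/mol.

−350 kJ/mol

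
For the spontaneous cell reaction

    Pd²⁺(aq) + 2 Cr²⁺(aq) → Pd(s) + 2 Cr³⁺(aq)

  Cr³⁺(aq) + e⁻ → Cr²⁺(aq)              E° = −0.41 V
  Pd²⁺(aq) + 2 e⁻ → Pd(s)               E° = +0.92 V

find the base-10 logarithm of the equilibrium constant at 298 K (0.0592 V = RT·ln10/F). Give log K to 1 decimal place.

The Pd²⁺/Pd couple is reduced (cathode); E°cell = +0.92 − (−0.41) = +1.33 V with n = 2.
At equilibrium E = 0, so log K = nE°cell / 0.0592 = (2)(+1.33) / 0.0592 = 44.9.

log K = 44.9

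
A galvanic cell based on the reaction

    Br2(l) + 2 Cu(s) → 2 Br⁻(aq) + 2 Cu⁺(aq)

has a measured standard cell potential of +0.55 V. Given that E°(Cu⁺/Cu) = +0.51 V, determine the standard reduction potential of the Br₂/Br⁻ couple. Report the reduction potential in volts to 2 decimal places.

+1.06 V

In the reaction as written the Br₂/Br⁻ couple is reduced (cathode) and Cu⁺/Cu is oxidized (anode), so E°cell = E°(Br₂/Br⁻) − E°(Cu⁺/Cu).
E°(Br₂/Br⁻) = E°cell + E°(anode) = +0.55 + (+0.51) = +1.06 V.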